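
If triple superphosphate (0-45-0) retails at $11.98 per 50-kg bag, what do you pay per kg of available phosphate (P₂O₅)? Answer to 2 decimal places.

P₂O₅ in bag = 50 × 45% = 22.5 kg.
Cost per kg P₂O₅ = $11.98 / 22.5 = $0.5324.

$0.53 per kg P₂O₅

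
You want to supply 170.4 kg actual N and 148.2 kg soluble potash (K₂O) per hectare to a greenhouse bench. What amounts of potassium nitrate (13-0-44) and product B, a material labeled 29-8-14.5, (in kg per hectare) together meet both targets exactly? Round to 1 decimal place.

168.0 kg potassium nitrate, 512.3 kg product B

With a, b = kg per hectare of potassium nitrate and product B:
N: 0.13·a + 0.29·b = 170.4
K₂O: 0.44·a + 0.145·b = 148.2
Eliminate b: (row1) − 0.29/0.145·(row2) → -0.75·a = -126, so a = 168.
Then b = (148.2 − 0.44·168) / 0.145 = 512.276.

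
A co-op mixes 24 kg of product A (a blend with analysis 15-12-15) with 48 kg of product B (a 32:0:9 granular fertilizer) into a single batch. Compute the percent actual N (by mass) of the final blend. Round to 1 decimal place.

26.3% N

Total mass = 24 + 48 = 72 kg.
N mass = 15%×24 + 32%×48 = 18.96 kg.
% N = 18.96 / 72 = 26.3333%.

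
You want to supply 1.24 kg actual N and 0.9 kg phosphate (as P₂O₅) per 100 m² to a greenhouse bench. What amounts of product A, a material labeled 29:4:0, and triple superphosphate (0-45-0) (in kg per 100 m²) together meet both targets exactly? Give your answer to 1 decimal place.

Let a = kg of product A, b = kg of triple superphosphate (per 100 m²).
N: 0.29·a + 0·b = 1.24
P₂O₅: 0.04·a + 0.45·b = 0.9
From row1: a = (1.24 − 0·b) / 0.29.
Into row2: 0.04·(1.24 − 0·b)/0.29 + 0.45·b = 0.9 → b = 1.61992, a = 4.27586.

4.3 kg product A, 1.6 kg triple superphosphate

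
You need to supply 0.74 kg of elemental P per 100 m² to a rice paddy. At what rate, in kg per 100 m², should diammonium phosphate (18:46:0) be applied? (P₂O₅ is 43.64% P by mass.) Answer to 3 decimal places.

As P₂O₅: 0.74 / 0.4364 = 1.69569 kg per 100 m².
Product per 100 m² = 1.69569 / 46% = 3.68629 kg.

3.686 kg of product per hundred sq m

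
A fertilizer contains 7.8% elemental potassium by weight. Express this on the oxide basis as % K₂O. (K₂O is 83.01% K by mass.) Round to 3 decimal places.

9.396% K₂O

%K₂O = 7.8 / 0.8301 = 9.39646%.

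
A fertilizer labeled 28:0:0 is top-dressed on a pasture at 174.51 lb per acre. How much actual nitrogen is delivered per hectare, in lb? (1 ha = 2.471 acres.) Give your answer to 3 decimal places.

nitrogen per acre = 174.51 × 28% = 48.8628 lb.
Convert to per hectare: 48.8628 × 2.471 = 120.73998 lb.

120.740 lb N per hectare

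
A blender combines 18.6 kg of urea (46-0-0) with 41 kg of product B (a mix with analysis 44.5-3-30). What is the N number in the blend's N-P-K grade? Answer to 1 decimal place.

45.0% N

Total mass = 18.6 + 41 = 59.6 kg.
N mass = 46%×18.6 + 44.5%×41 = 26.801 kg.
% N = 26.801 / 59.6 = 44.9681%.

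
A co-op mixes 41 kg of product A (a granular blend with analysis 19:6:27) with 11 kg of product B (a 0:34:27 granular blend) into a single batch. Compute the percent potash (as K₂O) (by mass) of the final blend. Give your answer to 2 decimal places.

Total mass = 41 + 11 = 52 kg.
K₂O mass = 27%×41 + 27%×11 = 14.04 kg.
% K₂O = 14.04 / 52 = 27%.

27.00% K₂O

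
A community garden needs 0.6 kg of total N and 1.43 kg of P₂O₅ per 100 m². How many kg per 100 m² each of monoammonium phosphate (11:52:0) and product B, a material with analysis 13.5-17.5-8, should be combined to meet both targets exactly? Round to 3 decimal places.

With a, b = kg per 100 m² of monoammonium phosphate and product B:
N: 0.11·a + 0.135·b = 0.6
P₂O₅: 0.52·a + 0.175·b = 1.43
Solving simultaneously: a = 1.72816, b = 3.03631.

1.728 kg monoammonium phosphate, 3.036 kg product B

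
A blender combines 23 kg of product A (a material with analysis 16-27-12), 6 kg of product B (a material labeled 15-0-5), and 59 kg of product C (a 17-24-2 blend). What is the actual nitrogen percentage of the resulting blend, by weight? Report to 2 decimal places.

Total mass = 23 + 6 + 59 = 88 kg.
N mass = 16%×23 + 15%×6 + 17%×59 = 14.61 kg.
% N = 14.61 / 88 = 16.6023%.

16.60% N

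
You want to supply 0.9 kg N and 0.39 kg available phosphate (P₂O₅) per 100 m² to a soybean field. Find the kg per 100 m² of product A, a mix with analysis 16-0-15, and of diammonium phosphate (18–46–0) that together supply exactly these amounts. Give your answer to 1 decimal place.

4.7 kg product A, 0.8 kg diammonium phosphate

Per-100 m² balance (a = product A, b = diammonium phosphate):
N: 0.16·a + 0.18·b = 0.9
P₂O₅: 0·a + 0.46·b = 0.39
Solving simultaneously: a = 4.6712, b = 0.847826.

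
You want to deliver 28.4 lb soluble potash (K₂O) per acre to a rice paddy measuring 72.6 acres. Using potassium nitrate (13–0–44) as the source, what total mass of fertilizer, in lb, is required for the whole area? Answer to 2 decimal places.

Product per acre = 28.4 / 44% = 64.5455 lb.
Total product = 64.5455 × 72.6 = 4686 lb.

4686.00 lb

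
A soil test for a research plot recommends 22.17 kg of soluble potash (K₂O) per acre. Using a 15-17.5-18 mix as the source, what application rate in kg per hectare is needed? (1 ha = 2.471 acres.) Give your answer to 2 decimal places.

Product per acre = 22.17 / 18% = 123.167 kg.
Convert to per hectare: 123.167 × 2.471 = 304.3448 kg.

304.34 kg of product per hectare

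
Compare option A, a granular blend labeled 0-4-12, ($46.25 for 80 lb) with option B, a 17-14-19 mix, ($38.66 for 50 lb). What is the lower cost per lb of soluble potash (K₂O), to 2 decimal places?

option A: K₂O per bag = 80 × 12% = 9.6 lb; cost = 46.25 / 9.6 = $4.8177/lb K₂O.
option B: K₂O per bag = 50 × 19% = 9.5 lb; cost = 38.66 / 9.5 = $4.0695/lb K₂O.
option B is cheaper.

$4.07 per lb K₂O (option B)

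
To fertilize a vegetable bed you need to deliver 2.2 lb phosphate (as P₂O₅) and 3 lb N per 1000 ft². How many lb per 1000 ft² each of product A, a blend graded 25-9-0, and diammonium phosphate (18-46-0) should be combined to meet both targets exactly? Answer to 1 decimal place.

10.0 lb product A, 2.8 lb diammonium phosphate

With a, b = lb per 1000 ft² of product A and diammonium phosphate:
P₂O₅: 0.09·a + 0.46·b = 2.2
N: 0.25·a + 0.18·b = 3
Eliminate a: (row1) − 0.09/0.25·(row2) → 0.3952·b = 1.12, so b = 2.83401.
Back-substitute: a = (2.2 − 0.46·2.83401) / 0.09 = 9.95951.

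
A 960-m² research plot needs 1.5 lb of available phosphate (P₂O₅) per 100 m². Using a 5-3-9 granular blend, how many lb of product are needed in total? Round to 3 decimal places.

Product per 100 m² = 1.5 / 3% = 50 lb.
Total product = 50 × 960 / 100 = 480 lb.

480.000 lb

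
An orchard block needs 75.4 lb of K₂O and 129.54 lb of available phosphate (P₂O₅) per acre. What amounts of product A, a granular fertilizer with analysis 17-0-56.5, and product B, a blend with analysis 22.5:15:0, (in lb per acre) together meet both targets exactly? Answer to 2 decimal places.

133.45 lb product A, 863.60 lb product B

Let a = lb of product A, b = lb of product B (per acre).
K₂O: 0.565·a + 0·b = 75.4
P₂O₅: 0·a + 0.15·b = 129.54
Solving simultaneously: a = 133.451, b = 863.6.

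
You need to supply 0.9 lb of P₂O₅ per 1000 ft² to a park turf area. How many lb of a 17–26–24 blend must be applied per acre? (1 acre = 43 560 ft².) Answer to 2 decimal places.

Product per 1000 ft² = 0.9 / 26% = 3.46154 lb.
Convert to per acre: 3.46154 × 43.56 = 150.7846 lb.

150.78 lb of product per acre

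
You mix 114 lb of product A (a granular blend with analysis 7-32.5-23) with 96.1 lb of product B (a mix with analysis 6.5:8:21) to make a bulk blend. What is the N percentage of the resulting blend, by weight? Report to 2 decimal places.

6.77% N

Total mass = 114 + 96.1 = 210.1 lb.
N mass = 7%×114 + 6.5%×96.1 = 14.2265 lb.
% N = 14.2265 / 210.1 = 6.7713%.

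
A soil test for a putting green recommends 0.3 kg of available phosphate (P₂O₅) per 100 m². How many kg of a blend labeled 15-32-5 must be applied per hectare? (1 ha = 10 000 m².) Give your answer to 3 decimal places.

Product per 100 m² = 0.3 / 32% = 0.9375 kg.
Convert to per hectare: 0.9375 × 100 = 93.75 kg.

93.750 kg of product per hectare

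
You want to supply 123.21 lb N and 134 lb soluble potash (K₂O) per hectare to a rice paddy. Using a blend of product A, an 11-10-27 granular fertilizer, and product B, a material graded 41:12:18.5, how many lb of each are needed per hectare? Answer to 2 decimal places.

355.80 lb product A, 205.05 lb product B

Per-hectare balance (a = product A, b = product B):
N: 0.11·a + 0.41·b = 123.21
K₂O: 0.27·a + 0.185·b = 134
From row1: a = (123.21 − 0.41·b) / 0.11.
Into row2: 0.27·(123.21 − 0.41·b)/0.11 + 0.185·b = 134 → b = 205.0548, a = 355.796.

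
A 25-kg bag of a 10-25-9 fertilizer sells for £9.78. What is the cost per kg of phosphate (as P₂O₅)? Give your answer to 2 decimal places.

P₂O₅ in bag = 25 × 25% = 6.25 kg.
Cost per kg P₂O₅ = £9.78 / 6.25 = £1.5648.

£1.56 per kg P₂O₅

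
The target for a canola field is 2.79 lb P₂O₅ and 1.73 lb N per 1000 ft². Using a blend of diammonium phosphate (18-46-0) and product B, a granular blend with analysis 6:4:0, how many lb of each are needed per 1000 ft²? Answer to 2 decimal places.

4.81 lb diammonium phosphate, 14.39 lb product B

Let a = lb of diammonium phosphate, b = lb of product B (per 1000 ft²).
P₂O₅: 0.46·a + 0.04·b = 2.79
N: 0.18·a + 0.06·b = 1.73
Solving simultaneously: a = 4.81373, b = 14.3922.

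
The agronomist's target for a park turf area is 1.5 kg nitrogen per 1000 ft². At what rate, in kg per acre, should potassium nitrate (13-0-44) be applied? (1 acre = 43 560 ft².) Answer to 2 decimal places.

Product per 1000 ft² = 1.5 / 13% = 11.5385 kg.
Convert to per acre: 11.5385 × 43.56 = 502.615 kg.

502.62 kg of product per acre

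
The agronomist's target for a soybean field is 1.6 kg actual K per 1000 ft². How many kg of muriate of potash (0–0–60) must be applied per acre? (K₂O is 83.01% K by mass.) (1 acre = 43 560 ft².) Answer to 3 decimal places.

139.935 kg of product per acre

As K₂O: 1.6 / 0.8301 = 1.92748 kg per 1000 ft².
Product per 1000 ft² = 1.92748 / 60% = 3.21246 kg.
Convert to per acre: 3.21246 × 43.56 = 139.9349 kg.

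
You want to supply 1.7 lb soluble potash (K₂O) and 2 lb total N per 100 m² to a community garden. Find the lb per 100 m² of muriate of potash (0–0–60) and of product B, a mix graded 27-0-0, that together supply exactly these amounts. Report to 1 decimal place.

With a, b = lb per 100 m² of muriate of potash and product B:
K₂O: 0.6·a + 0·b = 1.7
N: 0·a + 0.27·b = 2
Solving simultaneously: a = 2.83333, b = 7.40741.

2.8 lb muriate of potash, 7.4 lb product B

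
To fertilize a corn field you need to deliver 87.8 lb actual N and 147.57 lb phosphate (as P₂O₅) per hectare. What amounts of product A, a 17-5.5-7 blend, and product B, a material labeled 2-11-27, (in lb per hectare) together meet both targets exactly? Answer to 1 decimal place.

Per-hectare balance (a = product A, b = product B):
N: 0.17·a + 0.02·b = 87.8
P₂O₅: 0.055·a + 0.11·b = 147.57
Eliminate b: (row1) − 0.02/0.11·(row2) → 0.16·a = 60.9691, so a = 381.057.
Then b = (147.57 − 0.055·381.057) / 0.11 = 1151.02.

381.1 lb product A, 1151.0 lb product B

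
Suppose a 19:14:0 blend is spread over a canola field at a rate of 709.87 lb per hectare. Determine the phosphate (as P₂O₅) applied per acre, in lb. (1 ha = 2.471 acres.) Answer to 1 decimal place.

40.2 lb P₂O₅ per acre

P₂O₅ per hectare = 709.87 × 14% = 99.3818 lb.
Convert to per acre: 99.3818 × 0.404694 = 40.2193 lb.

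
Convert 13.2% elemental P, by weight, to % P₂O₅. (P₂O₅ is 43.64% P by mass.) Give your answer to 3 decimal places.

%P₂O₅ = 13.2 / 0.4364 = 30.24748%.

30.247% P₂O₅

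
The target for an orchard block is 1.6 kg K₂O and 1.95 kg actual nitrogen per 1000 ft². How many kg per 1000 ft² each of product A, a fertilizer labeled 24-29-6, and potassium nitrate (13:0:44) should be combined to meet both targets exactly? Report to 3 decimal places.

6.646 kg product A, 2.730 kg potassium nitrate

Per-1000 ft² balance (a = product A, b = potassium nitrate):
K₂O: 0.06·a + 0.44·b = 1.6
N: 0.24·a + 0.13·b = 1.95
From row1: a = (1.6 − 0.44·b) / 0.06.
Into row2: 0.24·(1.6 − 0.44·b)/0.06 + 0.13·b = 1.95 → b = 2.73006, a = 6.64622.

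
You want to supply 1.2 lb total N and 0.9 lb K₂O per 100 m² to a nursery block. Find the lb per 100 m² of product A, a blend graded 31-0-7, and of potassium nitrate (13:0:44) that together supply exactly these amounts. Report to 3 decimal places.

Per-100 m² balance (a = product A, b = potassium nitrate):
N: 0.31·a + 0.13·b = 1.2
K₂O: 0.07·a + 0.44·b = 0.9
From row1: a = (1.2 − 0.13·b) / 0.31.
Into row2: 0.07·(1.2 − 0.13·b)/0.31 + 0.44·b = 0.9 → b = 1.53181, a = 3.22859.

3.229 lb product A, 1.532 lb potassium nitrate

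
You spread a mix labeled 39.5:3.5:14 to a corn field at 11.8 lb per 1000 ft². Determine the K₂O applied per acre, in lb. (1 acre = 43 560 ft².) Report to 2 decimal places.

71.96 lb K₂O per acre

K₂O per 1000 ft² = 11.8 × 14% = 1.652 lb.
Convert to per acre: 1.652 × 43.56 = 71.9611 lb.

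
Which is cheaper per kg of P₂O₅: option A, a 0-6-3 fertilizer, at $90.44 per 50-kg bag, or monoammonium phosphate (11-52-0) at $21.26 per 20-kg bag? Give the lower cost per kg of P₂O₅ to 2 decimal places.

option A: P₂O₅ per bag = 50 × 6% = 3 kg; cost = 90.44 / 3 = $30.1467/kg P₂O₅.
monoammonium phosphate: P₂O₅ per bag = 20 × 52% = 10.4 kg; cost = 21.26 / 10.4 = $2.0442/kg P₂O₅.
monoammonium phosphate is cheaper.

$2.04 per kg P₂O₅ (monoammonium phosphate)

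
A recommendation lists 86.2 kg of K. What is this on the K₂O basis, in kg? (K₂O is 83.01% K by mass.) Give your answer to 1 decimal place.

103.8 kg K₂O

K₂O = 86.2 / 0.8301 = 103.843 kg.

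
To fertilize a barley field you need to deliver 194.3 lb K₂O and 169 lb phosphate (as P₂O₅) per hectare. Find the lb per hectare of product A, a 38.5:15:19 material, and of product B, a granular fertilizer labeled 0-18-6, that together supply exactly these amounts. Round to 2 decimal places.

985.48 lb product A, 117.66 lb product B

Let a = lb of product A, b = lb of product B (per hectare).
K₂O: 0.19·a + 0.06·b = 194.3
P₂O₅: 0.15·a + 0.18·b = 169
Eliminate a: (row1) − 0.19/0.15·(row2) → -0.168·b = -19.7667, so b = 117.659.
Back-substitute: a = (194.3 − 0.06·117.659) / 0.19 = 985.476.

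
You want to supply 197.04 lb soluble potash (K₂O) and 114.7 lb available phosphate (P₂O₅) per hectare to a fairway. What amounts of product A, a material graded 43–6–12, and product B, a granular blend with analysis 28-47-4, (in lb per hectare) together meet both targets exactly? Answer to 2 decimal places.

Per-hectare balance (a = product A, b = product B):
K₂O: 0.12·a + 0.04·b = 197.04
P₂O₅: 0.06·a + 0.47·b = 114.7
From row1: a = (197.04 − 0.04·b) / 0.12.
Into row2: 0.06·(197.04 − 0.04·b)/0.12 + 0.47·b = 114.7 → b = 35.9556, a = 1630.0148.

1630.01 lb product A, 35.96 lb product B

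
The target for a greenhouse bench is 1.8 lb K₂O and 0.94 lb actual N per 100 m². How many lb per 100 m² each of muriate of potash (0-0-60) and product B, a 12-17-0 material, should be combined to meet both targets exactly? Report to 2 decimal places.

3.00 lb muriate of potash, 7.83 lb product B

Per-100 m² balance (a = muriate of potash, b = product B):
K₂O: 0.6·a + 0·b = 1.8
N: 0·a + 0.12·b = 0.94
Solving simultaneously: a = 3, b = 7.83333.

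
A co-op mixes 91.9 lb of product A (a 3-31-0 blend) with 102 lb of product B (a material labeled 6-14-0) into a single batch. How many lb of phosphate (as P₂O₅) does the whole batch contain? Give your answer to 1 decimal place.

P₂O₅ mass = 31%×91.9 + 14%×102 = 42.769 lb.

42.8 lb P₂O₅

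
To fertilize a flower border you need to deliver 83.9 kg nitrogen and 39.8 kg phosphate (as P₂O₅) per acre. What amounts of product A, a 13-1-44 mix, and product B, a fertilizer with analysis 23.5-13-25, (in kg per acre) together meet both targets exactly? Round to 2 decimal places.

With a, b = kg per acre of product A and product B:
N: 0.13·a + 0.235·b = 83.9
P₂O₅: 0.01·a + 0.13·b = 39.8
Solving simultaneously: a = 106.804, b = 297.938.

106.80 kg product A, 297.94 kg product B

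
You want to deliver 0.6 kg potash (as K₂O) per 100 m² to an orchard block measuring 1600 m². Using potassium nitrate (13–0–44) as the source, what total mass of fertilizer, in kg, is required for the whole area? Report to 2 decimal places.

21.82 kg

Product per 100 m² = 0.6 / 44% = 1.36364 kg.
Total product = 1.36364 × 1600 / 100 = 21.8182 kg.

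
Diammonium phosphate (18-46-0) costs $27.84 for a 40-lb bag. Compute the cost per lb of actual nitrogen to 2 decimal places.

N in bag = 40 × 18% = 7.2 lb.
Cost per lb N = $27.84 / 7.2 = $3.8667.

$3.87 per lb N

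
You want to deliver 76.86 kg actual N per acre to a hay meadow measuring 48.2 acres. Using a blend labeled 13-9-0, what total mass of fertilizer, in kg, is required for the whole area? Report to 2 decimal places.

28497.32 kg

Product per acre = 76.86 / 13% = 591.231 kg.
Total product = 591.231 × 48.2 = 28497.323 kg.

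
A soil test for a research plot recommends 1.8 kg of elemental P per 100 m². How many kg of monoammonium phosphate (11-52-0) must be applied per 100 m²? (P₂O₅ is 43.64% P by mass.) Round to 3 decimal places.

7.932 kg of product per hundred sq m

As P₂O₅: 1.8 / 0.4364 = 4.12466 kg per 100 m².
Product per 100 m² = 4.12466 / 52% = 7.93203 kg.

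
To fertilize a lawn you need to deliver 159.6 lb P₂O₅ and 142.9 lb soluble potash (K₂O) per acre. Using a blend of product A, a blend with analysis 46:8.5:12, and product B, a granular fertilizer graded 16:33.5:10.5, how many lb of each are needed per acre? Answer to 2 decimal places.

Let a = lb of product A, b = lb of product B (per acre).
P₂O₅: 0.085·a + 0.335·b = 159.6
K₂O: 0.12·a + 0.105·b = 142.9
From row1: a = (159.6 − 0.335·b) / 0.085.
Into row2: 0.12·(159.6 − 0.335·b)/0.085 + 0.105·b = 142.9 → b = 223.997, a = 994.836.

994.84 lb product A, 224.00 lb product B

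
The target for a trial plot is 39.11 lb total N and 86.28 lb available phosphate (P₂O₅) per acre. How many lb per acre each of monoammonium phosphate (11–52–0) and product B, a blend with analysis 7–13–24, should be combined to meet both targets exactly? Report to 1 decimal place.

43.2 lb monoammonium phosphate, 490.8 lb product B

Let a = lb of monoammonium phosphate, b = lb of product B (per acre).
N: 0.11·a + 0.07·b = 39.11
P₂O₅: 0.52·a + 0.13·b = 86.28
Eliminate b: (row1) − 0.07/0.13·(row2) → -0.17·a = -7.34846, so a = 43.2262.
Then b = (86.28 − 0.52·43.2262) / 0.13 = 490.787.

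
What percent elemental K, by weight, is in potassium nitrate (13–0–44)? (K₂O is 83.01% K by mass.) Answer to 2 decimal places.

%K = 44 × 0.8301 = 36.5244%.

36.52% K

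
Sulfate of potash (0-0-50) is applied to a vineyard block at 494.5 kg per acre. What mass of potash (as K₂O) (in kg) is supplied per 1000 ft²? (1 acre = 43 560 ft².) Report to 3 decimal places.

K₂O per acre = 494.5 × 50% = 247.25 kg.
Convert to per 1000 ft²: 247.25 × 0.0229568 = 5.67608 kg.

5.676 kg K₂O per thousand sq ft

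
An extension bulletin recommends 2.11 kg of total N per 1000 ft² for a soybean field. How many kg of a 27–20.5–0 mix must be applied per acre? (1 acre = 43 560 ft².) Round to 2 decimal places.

340.41 kg of product per acre

Product per 1000 ft² = 2.11 / 27% = 7.81481 kg.
Convert to per acre: 7.81481 × 43.56 = 340.413 kg.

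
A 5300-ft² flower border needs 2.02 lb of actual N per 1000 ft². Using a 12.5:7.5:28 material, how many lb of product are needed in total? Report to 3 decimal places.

Product per 1000 ft² = 2.02 / 12.5% = 16.16 lb.
Total product = 16.16 × 5300 / 1000 = 85.648 lb.

85.648 lb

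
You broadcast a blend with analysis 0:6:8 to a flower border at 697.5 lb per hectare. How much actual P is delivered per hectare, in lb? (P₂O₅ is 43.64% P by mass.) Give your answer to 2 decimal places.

P₂O₅ per hectare = 697.5 × 6% = 41.85 lb.
Elemental P = 41.85 × 0.4364 = 18.2633 lb per hectare.

18.26 lb P per hectare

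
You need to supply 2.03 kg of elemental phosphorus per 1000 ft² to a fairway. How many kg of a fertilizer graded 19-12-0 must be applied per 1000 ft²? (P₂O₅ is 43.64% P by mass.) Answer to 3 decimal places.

As P₂O₅: 2.03 / 0.4364 = 4.6517 kg per 1000 ft².
Product per 1000 ft² = 4.6517 / 12% = 38.7641 kg.

38.764 kg of product per thousand sq ft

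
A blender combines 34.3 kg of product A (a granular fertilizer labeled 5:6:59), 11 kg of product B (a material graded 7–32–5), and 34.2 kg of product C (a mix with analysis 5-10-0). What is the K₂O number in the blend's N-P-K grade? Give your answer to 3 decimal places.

Total mass = 34.3 + 11 + 34.2 = 79.5 kg.
K₂O mass = 59%×34.3 + 5%×11 + 0%×34.2 = 20.787 kg.
% K₂O = 20.787 / 79.5 = 26.1472%.

26.147% K₂O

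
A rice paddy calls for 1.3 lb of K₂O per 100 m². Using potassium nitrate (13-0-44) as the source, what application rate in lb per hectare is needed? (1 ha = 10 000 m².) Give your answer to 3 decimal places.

Product per 100 m² = 1.3 / 44% = 2.95455 lb.
Convert to per hectare: 2.95455 × 100 = 295.4545 lb.

295.455 lb of product per hectare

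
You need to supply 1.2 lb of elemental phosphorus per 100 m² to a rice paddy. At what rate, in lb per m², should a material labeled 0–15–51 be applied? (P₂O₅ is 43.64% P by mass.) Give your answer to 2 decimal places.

0.18 lb of product per sq m

As P₂O₅: 1.2 / 0.4364 = 2.74977 lb per 100 m².
Product per 100 m² = 2.74977 / 15% = 18.3318 lb.
Convert to per m²: 18.3318 × 0.01 = 0.183318 lb.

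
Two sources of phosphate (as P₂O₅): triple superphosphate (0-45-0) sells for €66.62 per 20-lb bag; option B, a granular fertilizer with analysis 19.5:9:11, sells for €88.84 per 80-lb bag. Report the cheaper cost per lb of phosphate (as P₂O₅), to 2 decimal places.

€7.40 per lb P₂O₅ (triple superphosphate)

triple superphosphate: P₂O₅ per bag = 20 × 45% = 9 lb; cost = 66.62 / 9 = €7.4022/lb P₂O₅.
option B: P₂O₅ per bag = 80 × 9% = 7.2 lb; cost = 88.84 / 7.2 = €12.3389/lb P₂O₅.
triple superphosphate is cheaper.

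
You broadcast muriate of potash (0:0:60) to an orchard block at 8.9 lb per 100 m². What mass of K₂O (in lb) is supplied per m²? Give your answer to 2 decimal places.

K₂O per 100 m² = 8.9 × 60% = 5.34 lb.
Convert to per m²: 5.34 × 0.01 = 0.0534 lb.

0.05 lb K₂O per sq m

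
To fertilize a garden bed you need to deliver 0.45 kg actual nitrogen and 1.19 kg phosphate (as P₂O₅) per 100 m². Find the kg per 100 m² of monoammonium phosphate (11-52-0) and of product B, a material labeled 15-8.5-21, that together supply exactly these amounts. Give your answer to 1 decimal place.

Per-100 m² balance (a = monoammonium phosphate, b = product B):
N: 0.11·a + 0.15·b = 0.45
P₂O₅: 0.52·a + 0.085·b = 1.19
Eliminate b: (row1) − 0.15/0.085·(row2) → -0.807647·a = -1.65, so a = 2.04297.
Then b = (1.19 − 0.52·2.04297) / 0.085 = 1.50182.

2.0 kg monoammonium phosphate, 1.5 kg product B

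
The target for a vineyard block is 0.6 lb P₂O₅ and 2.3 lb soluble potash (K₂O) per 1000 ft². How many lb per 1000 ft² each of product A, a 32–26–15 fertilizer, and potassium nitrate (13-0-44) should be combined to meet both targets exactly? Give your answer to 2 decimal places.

2.31 lb product A, 4.44 lb potassium nitrate

Let a = lb of product A, b = lb of potassium nitrate (per 1000 ft²).
P₂O₅: 0.26·a + 0·b = 0.6
K₂O: 0.15·a + 0.44·b = 2.3
Solving simultaneously: a = 2.30769, b = 4.44056.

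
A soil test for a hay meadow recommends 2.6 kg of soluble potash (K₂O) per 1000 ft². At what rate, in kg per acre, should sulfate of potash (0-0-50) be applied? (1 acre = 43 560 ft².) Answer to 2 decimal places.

226.51 kg of product per acre

Product per 1000 ft² = 2.6 / 50% = 5.2 kg.
Convert to per acre: 5.2 × 43.56 = 226.512 kg.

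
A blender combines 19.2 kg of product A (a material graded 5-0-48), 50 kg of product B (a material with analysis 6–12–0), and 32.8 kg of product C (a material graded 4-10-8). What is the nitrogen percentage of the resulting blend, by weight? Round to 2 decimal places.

5.17% N

Total mass = 19.2 + 50 + 32.8 = 102 kg.
N mass = 5%×19.2 + 6%×50 + 4%×32.8 = 5.272 kg.
% N = 5.272 / 102 = 5.16863%.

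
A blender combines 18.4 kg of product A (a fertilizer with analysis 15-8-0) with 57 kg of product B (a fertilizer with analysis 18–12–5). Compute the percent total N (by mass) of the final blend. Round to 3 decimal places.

17.268% N

Total mass = 18.4 + 57 = 75.4 kg.
N mass = 15%×18.4 + 18%×57 = 13.02 kg.
% N = 13.02 / 75.4 = 17.2679%.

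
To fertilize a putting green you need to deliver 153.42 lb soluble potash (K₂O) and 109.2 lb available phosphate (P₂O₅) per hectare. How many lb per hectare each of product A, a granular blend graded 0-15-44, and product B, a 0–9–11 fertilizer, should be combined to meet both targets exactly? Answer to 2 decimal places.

With a, b = lb per hectare of product A and product B:
K₂O: 0.44·a + 0.11·b = 153.42
P₂O₅: 0.15·a + 0.09·b = 109.2
Eliminate b: (row1) − 0.11/0.09·(row2) → 0.256667·a = 19.9533, so a = 77.7403.
Then b = (109.2 − 0.15·77.7403) / 0.09 = 1083.766.

77.74 lb product A, 1083.77 lb product B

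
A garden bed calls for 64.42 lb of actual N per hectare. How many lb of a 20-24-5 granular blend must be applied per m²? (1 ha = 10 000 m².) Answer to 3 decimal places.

0.032 lb of product per sq m

Product per hectare = 64.42 / 20% = 322.1 lb.
Convert to per m²: 322.1 × 0.0001 = 0.03221 lb.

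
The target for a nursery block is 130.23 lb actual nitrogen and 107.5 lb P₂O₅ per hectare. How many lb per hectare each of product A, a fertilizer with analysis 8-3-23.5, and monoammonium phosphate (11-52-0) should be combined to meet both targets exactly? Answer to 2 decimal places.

With a, b = lb per hectare of product A and monoammonium phosphate:
N: 0.08·a + 0.11·b = 130.23
P₂O₅: 0.03·a + 0.52·b = 107.5
Eliminate a: (row1) − 0.08/0.03·(row2) → -1.27667·b = -156.437, so b = 122.535.
Back-substitute: a = (130.23 − 0.11·122.535) / 0.08 = 1459.389.

1459.39 lb product A, 122.54 lb monoammonium phosphate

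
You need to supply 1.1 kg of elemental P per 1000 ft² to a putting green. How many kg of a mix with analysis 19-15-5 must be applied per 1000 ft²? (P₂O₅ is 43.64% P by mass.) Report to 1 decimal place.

As P₂O₅: 1.1 / 0.4364 = 2.52062 kg per 1000 ft².
Product per 1000 ft² = 2.52062 / 15% = 16.8042 kg.

16.8 kg of product per thousand sq ft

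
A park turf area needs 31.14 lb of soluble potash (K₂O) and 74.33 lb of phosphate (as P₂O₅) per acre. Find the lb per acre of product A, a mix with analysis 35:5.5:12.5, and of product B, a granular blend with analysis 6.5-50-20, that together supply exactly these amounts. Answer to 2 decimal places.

Let a = lb of product A, b = lb of product B (per acre).
K₂O: 0.125·a + 0.2·b = 31.14
P₂O₅: 0.055·a + 0.5·b = 74.33
From row1: a = (31.14 − 0.2·b) / 0.125.
Into row2: 0.055·(31.14 − 0.2·b)/0.125 + 0.5·b = 74.33 → b = 147.156, a = 13.6699.

13.67 lb product A, 147.16 lb product B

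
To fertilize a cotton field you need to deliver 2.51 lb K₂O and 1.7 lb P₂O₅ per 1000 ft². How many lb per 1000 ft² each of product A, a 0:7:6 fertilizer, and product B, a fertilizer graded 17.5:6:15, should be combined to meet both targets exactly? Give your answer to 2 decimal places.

Let a = lb of product A, b = lb of product B (per 1000 ft²).
K₂O: 0.06·a + 0.15·b = 2.51
P₂O₅: 0.07·a + 0.06·b = 1.7
Solving simultaneously: a = 15.1304, b = 10.6812.

15.13 lb product A, 10.68 lb product B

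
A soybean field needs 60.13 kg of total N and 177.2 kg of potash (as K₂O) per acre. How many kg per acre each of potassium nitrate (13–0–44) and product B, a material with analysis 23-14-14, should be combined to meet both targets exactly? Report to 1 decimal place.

With a, b = kg per acre of potassium nitrate and product B:
N: 0.13·a + 0.23·b = 60.13
K₂O: 0.44·a + 0.14·b = 177.2
Eliminate b: (row1) − 0.23/0.14·(row2) → -0.592857·a = -230.984, so a = 389.612.
Then b = (177.2 − 0.44·389.612) / 0.14 = 41.2193.

389.6 kg potassium nitrate, 41.2 kg product B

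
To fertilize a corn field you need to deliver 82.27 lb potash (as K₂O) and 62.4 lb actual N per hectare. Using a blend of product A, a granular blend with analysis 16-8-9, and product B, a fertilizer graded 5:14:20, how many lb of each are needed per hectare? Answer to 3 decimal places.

304.236 lb product A, 274.444 lb product B

Per-hectare balance (a = product A, b = product B):
K₂O: 0.09·a + 0.2·b = 82.27
N: 0.16·a + 0.05·b = 62.4
Solving simultaneously: a = 304.2364, b = 274.4436.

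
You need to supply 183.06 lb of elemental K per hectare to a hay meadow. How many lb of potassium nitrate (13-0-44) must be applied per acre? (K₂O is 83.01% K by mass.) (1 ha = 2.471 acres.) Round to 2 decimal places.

As K₂O: 183.06 / 0.8301 = 220.528 lb per hectare.
Product per hectare = 220.528 / 44% = 501.199 lb.
Convert to per acre: 501.199 × 0.404694 = 202.833 lb.

202.83 lb of product per acre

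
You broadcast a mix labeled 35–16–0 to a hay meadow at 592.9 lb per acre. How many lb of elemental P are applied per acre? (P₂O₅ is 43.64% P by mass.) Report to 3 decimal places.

P₂O₅ per acre = 592.9 × 16% = 94.864 lb.
Elemental P = 94.864 × 0.4364 = 41.3986 lb per acre.

41.399 lb P per acre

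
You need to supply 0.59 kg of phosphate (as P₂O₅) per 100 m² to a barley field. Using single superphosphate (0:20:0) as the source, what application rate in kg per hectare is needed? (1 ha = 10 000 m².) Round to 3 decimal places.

Product per 100 m² = 0.59 / 20% = 2.95 kg.
Convert to per hectare: 2.95 × 100 = 295 kg.

295.000 kg of product per hectare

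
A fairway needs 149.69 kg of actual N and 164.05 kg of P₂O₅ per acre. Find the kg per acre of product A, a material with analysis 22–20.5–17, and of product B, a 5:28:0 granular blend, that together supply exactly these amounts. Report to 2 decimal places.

Per-acre balance (a = product A, b = product B):
N: 0.22·a + 0.05·b = 149.69
P₂O₅: 0.205·a + 0.28·b = 164.05
Eliminate b: (row1) − 0.05/0.28·(row2) → 0.183393·a = 120.395, so a = 656.489.
Then b = (164.05 − 0.205·656.489) / 0.28 = 105.249.

656.49 kg product A, 105.25 kg product B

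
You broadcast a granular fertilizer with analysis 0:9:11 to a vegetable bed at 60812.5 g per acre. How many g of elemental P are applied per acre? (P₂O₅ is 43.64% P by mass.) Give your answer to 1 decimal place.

P₂O₅ per acre = 60812.5 × 9% = 5473.12 g.
Elemental P = 5473.12 × 0.4364 = 2388.47 g per acre.

2388.5 g P per acre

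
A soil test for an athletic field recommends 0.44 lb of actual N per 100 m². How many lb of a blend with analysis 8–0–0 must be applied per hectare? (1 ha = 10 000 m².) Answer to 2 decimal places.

550.00 lb of product per hectare

Product per 100 m² = 0.44 / 8% = 5.5 lb.
Convert to per hectare: 5.5 × 100 = 550 lb.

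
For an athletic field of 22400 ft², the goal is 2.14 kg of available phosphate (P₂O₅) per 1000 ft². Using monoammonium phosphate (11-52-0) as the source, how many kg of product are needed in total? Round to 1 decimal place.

Product per 1000 ft² = 2.14 / 52% = 4.11538 kg.
Total product = 4.11538 × 22400 / 1000 = 92.1846 kg.

92.2 kg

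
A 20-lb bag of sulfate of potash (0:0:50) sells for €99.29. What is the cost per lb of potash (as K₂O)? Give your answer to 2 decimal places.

€9.93 per lb K₂O

K₂O in bag = 20 × 50% = 10 lb.
Cost per lb K₂O = €99.29 / 10 = €9.9290.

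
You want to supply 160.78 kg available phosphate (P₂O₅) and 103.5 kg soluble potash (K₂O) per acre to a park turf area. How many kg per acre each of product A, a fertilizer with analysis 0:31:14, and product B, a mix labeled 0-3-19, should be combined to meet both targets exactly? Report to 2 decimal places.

501.70 kg product A, 175.06 kg product B

Per-acre balance (a = product A, b = product B):
P₂O₅: 0.31·a + 0.03·b = 160.78
K₂O: 0.14·a + 0.19·b = 103.5
Eliminate a: (row1) − 0.31/0.14·(row2) → -0.390714·b = -68.3986, so b = 175.0603.
Back-substitute: a = (160.78 − 0.03·175.0603) / 0.31 = 501.704.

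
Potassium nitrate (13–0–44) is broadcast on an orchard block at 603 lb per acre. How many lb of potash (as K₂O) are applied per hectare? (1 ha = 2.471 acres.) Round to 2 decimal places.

K₂O per acre = 603 × 44% = 265.32 lb.
Convert to per hectare: 265.32 × 2.471 = 655.606 lb.

655.61 lb K₂O per hectare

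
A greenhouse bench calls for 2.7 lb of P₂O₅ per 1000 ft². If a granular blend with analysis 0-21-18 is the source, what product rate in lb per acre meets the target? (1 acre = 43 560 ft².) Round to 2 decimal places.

Product per 1000 ft² = 2.7 / 21% = 12.8571 lb.
Convert to per acre: 12.8571 × 43.56 = 560.057 lb.

560.06 lb of product per acre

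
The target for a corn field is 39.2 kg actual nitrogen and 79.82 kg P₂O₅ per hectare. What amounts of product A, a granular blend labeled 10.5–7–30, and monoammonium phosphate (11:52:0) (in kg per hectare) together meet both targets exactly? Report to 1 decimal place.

Per-hectare balance (a = product A, b = monoammonium phosphate):
N: 0.105·a + 0.11·b = 39.2
P₂O₅: 0.07·a + 0.52·b = 79.82
Eliminate a: (row1) − 0.105/0.07·(row2) → -0.67·b = -80.53, so b = 120.194.
Back-substitute: a = (39.2 − 0.11·120.194) / 0.105 = 247.416.

247.4 kg product A, 120.2 kg monoammonium phosphate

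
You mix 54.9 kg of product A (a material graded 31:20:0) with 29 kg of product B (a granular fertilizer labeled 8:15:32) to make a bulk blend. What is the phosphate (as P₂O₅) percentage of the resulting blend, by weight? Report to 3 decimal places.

Total mass = 54.9 + 29 = 83.9 kg.
P₂O₅ mass = 20%×54.9 + 15%×29 = 15.33 kg.
% P₂O₅ = 15.33 / 83.9 = 18.2718%.

18.272% P₂O₅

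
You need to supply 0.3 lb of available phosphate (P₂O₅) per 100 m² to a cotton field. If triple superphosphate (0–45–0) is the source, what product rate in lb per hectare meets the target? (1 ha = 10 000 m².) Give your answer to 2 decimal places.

66.67 lb of product per hectare

Product per 100 m² = 0.3 / 45% = 0.666667 lb.
Convert to per hectare: 0.666667 × 100 = 66.6667 lb.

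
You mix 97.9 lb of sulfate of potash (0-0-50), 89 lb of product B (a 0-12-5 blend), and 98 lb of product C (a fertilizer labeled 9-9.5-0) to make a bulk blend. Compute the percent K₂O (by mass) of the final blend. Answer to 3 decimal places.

Total mass = 97.9 + 89 + 98 = 284.9 lb.
K₂O mass = 50%×97.9 + 5%×89 + 0%×98 = 53.4 lb.
% K₂O = 53.4 / 284.9 = 18.7434%.

18.743% K₂O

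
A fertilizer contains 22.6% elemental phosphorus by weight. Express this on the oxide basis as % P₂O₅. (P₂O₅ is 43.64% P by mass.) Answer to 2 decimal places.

51.79% P₂O₅

%P₂O₅ = 22.6 / 0.4364 = 51.7874%.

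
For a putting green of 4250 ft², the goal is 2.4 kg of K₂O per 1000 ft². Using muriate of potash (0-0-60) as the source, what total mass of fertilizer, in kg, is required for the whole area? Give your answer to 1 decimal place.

17.0 kg

Product per 1000 ft² = 2.4 / 60% = 4 kg.
Total product = 4 × 4250 / 1000 = 17 kg.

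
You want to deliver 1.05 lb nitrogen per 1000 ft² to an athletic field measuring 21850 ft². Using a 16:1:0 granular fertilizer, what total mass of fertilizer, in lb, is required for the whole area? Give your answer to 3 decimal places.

Product per 1000 ft² = 1.05 / 16% = 6.5625 lb.
Total product = 6.5625 × 21850 / 1000 = 143.3906 lb.

143.391 lb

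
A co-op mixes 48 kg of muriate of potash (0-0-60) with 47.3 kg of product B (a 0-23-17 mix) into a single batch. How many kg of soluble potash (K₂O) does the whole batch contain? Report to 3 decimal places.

36.841 kg K₂O

K₂O mass = 60%×48 + 17%×47.3 = 36.841 kg.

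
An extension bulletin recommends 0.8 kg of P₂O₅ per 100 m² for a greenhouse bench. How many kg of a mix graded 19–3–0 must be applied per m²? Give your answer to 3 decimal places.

Product per 100 m² = 0.8 / 3% = 26.6667 kg.
Convert to per m²: 26.6667 × 0.01 = 0.266667 kg.

0.267 kg of product per sq m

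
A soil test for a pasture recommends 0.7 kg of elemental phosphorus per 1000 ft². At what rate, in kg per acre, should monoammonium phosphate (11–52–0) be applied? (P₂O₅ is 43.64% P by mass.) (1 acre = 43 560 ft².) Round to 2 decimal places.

As P₂O₅: 0.7 / 0.4364 = 1.60403 kg per 1000 ft².
Product per 1000 ft² = 1.60403 / 52% = 3.08468 kg.
Convert to per acre: 3.08468 × 43.56 = 134.369 kg.

134.37 kg of product per acre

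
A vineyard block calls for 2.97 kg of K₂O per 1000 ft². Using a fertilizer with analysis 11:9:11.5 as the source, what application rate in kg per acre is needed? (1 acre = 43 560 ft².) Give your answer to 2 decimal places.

1124.98 kg of product per acre

Product per 1000 ft² = 2.97 / 11.5% = 25.8261 kg.
Convert to per acre: 25.8261 × 43.56 = 1124.984 kg.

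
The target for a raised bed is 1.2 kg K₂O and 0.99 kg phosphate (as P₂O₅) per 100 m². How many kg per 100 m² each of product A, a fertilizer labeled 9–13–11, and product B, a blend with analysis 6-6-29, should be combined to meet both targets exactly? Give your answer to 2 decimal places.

6.92 kg product A, 1.51 kg product B

With a, b = kg per 100 m² of product A and product B:
K₂O: 0.11·a + 0.29·b = 1.2
P₂O₅: 0.13·a + 0.06·b = 0.99
Eliminate a: (row1) − 0.11/0.13·(row2) → 0.239231·b = 0.362308, so b = 1.51447.
Back-substitute: a = (1.2 − 0.29·1.51447) / 0.11 = 6.9164.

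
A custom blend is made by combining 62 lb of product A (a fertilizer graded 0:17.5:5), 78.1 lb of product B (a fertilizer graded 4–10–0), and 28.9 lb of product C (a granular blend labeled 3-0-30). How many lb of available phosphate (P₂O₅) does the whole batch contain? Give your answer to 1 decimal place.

18.7 lb P₂O₅

P₂O₅ mass = 17.5%×62 + 10%×78.1 + 0%×28.9 = 18.66 lb.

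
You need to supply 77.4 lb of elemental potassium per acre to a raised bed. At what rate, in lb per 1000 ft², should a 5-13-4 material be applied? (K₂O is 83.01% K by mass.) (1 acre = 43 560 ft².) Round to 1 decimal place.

As K₂O: 77.4 / 0.8301 = 93.2418 lb per acre.
Product per acre = 93.2418 / 4% = 2331.04 lb.
Convert to per 1000 ft²: 2331.04 × 0.0229568 = 53.5134 lb.

53.5 lb of product per thousand sq ft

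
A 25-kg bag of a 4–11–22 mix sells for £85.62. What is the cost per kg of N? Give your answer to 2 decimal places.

N in bag = 25 × 4% = 1 kg.
Cost per kg N = £85.62 / 1 = £85.6200.

£85.62 per kg N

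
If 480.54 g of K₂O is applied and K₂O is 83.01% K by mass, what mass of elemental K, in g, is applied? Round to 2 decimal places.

K = 480.54 × 0.8301 = 398.896 g.

398.90 g K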